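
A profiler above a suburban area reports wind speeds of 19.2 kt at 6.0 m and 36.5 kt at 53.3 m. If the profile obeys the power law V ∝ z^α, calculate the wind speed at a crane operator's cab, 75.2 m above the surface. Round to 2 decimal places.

First find α: α = ln(V₂/V₁)/ln(z₂/z₁) = ln(36.5/19.2)/ln(53.3/6.0) = 0.64240/2.18418 = 0.2941
Extrapolate from 53.3 m to 75.2 m: V₃ = 36.5 × (75.2/53.3)^0.2941 = 36.5 × 1.1065 = 40.3888 kt

40.39 kt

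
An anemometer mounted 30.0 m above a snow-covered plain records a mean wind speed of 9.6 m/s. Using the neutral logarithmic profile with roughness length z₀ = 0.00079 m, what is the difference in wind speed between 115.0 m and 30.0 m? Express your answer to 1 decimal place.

Log law: V₂ = V₁ · ln(z₂/z₀)/ln(z₁/z₀) = 9.6 × 11.8884/10.5447 = 10.8234 m/s
ΔV = 10.8234 − 9.6 = 1.2234 m/s

1.2 m/s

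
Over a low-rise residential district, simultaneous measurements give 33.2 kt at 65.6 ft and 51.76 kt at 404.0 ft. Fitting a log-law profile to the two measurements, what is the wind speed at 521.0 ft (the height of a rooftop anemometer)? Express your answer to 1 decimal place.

54.4 kt

Log law: V ∝ ln(z/z₀). From the pair, with r = V₁/V₂ = 0.64142,
ln z₀ = (ln z₁ − r·ln z₂)/(1 − r) = (4.1836 − 0.64142×6.0014)/0.35858 = 0.9318 → z₀ = 2.539 ft
V₃ = V₁ · ln(z₃/z₀)/ln(z₁/z₀) = 33.2 × 5.3239/3.2517 = 54.3567 kt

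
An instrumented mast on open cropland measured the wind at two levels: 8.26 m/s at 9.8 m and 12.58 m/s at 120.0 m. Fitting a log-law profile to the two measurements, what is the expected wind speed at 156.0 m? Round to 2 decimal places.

Log law: V ∝ ln(z/z₀). From the pair, with r = V₁/V₂ = 0.65660,
ln z₀ = (ln z₁ − r·ln z₂)/(1 − r) = (2.2824 − 0.65660×4.7875)/0.34340 = -2.5075 → z₀ = 0.08147 m
V₃ = V₁ · ln(z₃/z₀)/ln(z₁/z₀) = 8.26 × 7.5573/4.7899 = 13.0324 m/s

13.03 m/s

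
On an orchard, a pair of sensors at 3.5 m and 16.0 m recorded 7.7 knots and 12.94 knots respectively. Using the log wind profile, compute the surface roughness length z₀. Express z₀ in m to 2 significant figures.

Log law: V(z) ∝ ln(z/z₀). With r = V₁/V₂ = 7.7/12.94 = 0.59505,
r · ln(z₂/z₀) = ln(z₁/z₀) ⇒ ln z₀ = (ln z₁ − r·ln z₂)/(1 − r)
ln z₀ = (1.25276 − 0.59505×2.77259) / 0.40495 = -0.9806
z₀ = exp(-0.9806) = 0.3751 m

z₀ ≈ 0.38 m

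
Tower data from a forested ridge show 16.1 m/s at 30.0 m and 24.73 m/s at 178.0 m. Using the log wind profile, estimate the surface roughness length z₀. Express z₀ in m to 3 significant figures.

Log law: V(z) ∝ ln(z/z₀). With r = V₁/V₂ = 16.1/24.73 = 0.65103,
r · ln(z₂/z₀) = ln(z₁/z₀) ⇒ ln z₀ = (ln z₁ − r·ln z₂)/(1 − r)
ln z₀ = (3.40120 − 0.65103×5.18178) / 0.34897 = 0.0794
z₀ = exp(0.0794) = 1.083 m

z₀ ≈ 1.08 m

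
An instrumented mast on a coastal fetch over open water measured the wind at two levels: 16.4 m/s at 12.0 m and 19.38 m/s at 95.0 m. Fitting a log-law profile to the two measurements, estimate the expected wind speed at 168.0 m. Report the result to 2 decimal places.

Log law: V ∝ ln(z/z₀). From the pair, with r = V₁/V₂ = 0.84623,
ln z₀ = (ln z₁ − r·ln z₂)/(1 − r) = (2.4849 − 0.84623×4.5539)/0.15377 = -8.9014 → z₀ = 0.0001362 m
V₃ = V₁ · ln(z₃/z₀)/ln(z₁/z₀) = 16.4 × 14.0253/11.3863 = 20.2011 m/s

20.20 m/s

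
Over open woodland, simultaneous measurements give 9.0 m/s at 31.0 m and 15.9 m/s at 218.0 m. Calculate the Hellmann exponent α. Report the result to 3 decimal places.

α ≈ 0.292

Power law: V₂/V₁ = (z₂/z₁)^α ⇒ α = ln(V₂/V₁) / ln(z₂/z₁)
α = ln(15.9/9.0) / ln(218.0/31.0) = ln(1.7667) / ln(7.0323)
  = 0.56909 / 1.95051 = 0.29177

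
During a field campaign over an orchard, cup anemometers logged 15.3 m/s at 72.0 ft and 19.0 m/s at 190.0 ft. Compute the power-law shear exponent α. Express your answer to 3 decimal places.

α ≈ 0.223

Power law: V₂/V₁ = (z₂/z₁)^α ⇒ α = ln(V₂/V₁) / ln(z₂/z₁)
α = ln(19.0/15.3) / ln(190.0/72.0) = ln(1.2418) / ln(2.6389)
  = 0.21659 / 0.97036 = 0.22320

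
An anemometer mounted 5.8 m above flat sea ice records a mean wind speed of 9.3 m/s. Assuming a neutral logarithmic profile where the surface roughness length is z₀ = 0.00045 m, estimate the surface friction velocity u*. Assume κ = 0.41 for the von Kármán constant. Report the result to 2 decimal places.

Log law: V(z) = (u*/κ) · ln(z/z₀) ⇒ u* = κ · V / ln(z/z₀)
u* = 0.41 × 9.3 / ln(5.8/0.00045) = 0.41 × 9.3 / 9.4641
   = 3.8130 / 9.4641 = 0.4029 m/s

u* ≈ 0.40 m/s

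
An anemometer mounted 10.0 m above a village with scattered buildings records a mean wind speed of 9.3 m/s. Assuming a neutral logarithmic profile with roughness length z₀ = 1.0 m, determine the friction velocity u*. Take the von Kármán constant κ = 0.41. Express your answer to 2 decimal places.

u* ≈ 1.66 m/s

Log law: V(z) = (u*/κ) · ln(z/z₀) ⇒ u* = κ · V / ln(z/z₀)
u* = 0.41 × 9.3 / ln(10.0/1.0) = 0.41 × 9.3 / 2.3026
   = 3.8130 / 2.3026 = 1.6560 m/s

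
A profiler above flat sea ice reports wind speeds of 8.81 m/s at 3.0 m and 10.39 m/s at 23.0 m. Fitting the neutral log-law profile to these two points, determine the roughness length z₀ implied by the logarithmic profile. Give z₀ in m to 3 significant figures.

Log law: V(z) ∝ ln(z/z₀). With r = V₁/V₂ = 8.81/10.39 = 0.84793,
r · ln(z₂/z₀) = ln(z₁/z₀) ⇒ ln z₀ = (ln z₁ − r·ln z₂)/(1 − r)
ln z₀ = (1.09861 − 0.84793×3.13549) / 0.15207 = -10.2589
z₀ = exp(-10.2589) = 0.00003504 m

z₀ ≈ 0.0000350 m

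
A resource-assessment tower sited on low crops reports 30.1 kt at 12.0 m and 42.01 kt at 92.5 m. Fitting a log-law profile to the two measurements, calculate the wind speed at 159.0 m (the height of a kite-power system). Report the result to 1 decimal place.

Log law: V ∝ ln(z/z₀). From the pair, with r = V₁/V₂ = 0.71650,
ln z₀ = (ln z₁ − r·ln z₂)/(1 − r) = (2.4849 − 0.71650×4.5272)/0.28350 = -2.6766 → z₀ = 0.06880 m
V₃ = V₁ · ln(z₃/z₀)/ln(z₁/z₀) = 30.1 × 7.7455/5.1615 = 45.1690 kt

45.2 kt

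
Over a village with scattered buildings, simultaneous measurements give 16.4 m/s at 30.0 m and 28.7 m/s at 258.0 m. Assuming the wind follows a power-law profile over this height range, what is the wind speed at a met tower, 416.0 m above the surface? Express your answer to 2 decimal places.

First find α: α = ln(V₂/V₁)/ln(z₂/z₁) = ln(28.7/16.4)/ln(258.0/30.0) = 0.55962/2.15176 = 0.2601
Extrapolate from 258.0 m to 416.0 m: V₃ = 28.7 × (416.0/258.0)^0.2601 = 28.7 × 1.1323 = 32.4968 m/s

32.50 m/s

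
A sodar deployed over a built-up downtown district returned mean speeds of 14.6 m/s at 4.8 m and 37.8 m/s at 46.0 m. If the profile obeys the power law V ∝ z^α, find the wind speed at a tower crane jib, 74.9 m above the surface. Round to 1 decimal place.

First find α: α = ln(V₂/V₁)/ln(z₂/z₁) = ln(37.8/14.6)/ln(46.0/4.8) = 0.95129/2.26003 = 0.4209
Extrapolate from 46.0 m to 74.9 m: V₃ = 37.8 × (74.9/46.0)^0.4209 = 37.8 × 1.2278 = 46.4099 m/s

46.4 m/s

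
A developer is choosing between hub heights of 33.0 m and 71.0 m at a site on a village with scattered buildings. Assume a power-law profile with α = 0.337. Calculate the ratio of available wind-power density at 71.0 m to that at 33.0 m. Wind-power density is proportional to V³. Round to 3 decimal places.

Speed ratio: V_B/V_A = (z_B/z_A)^α = (71.0/33.0)^0.337 = (2.1515)^0.337 = 1.29460
Power-density ratio: P_B/P_A = (V_B/V_A)³ = (1.29460)³ = 2.16972

2.170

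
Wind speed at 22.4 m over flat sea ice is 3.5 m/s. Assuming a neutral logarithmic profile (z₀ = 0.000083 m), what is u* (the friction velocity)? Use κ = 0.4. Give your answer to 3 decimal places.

Log law: V(z) = (u*/κ) · ln(z/z₀) ⇒ u* = κ · V / ln(z/z₀)
u* = 0.4 × 3.5 / ln(22.4/0.000083) = 0.4 × 3.5 / 12.5057
   = 1.4000 / 12.5057 = 0.1119 m/s

u* ≈ 0.112 m/s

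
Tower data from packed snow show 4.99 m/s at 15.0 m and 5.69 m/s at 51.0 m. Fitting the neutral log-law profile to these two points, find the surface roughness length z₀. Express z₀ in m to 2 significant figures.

z₀ ≈ 0.0024 m

Log law: V(z) ∝ ln(z/z₀). With r = V₁/V₂ = 4.99/5.69 = 0.87698,
r · ln(z₂/z₀) = ln(z₁/z₀) ⇒ ln z₀ = (ln z₁ − r·ln z₂)/(1 − r)
ln z₀ = (2.70805 − 0.87698×3.93183) / 0.12302 = -6.0157
z₀ = exp(-6.0157) = 0.002440 m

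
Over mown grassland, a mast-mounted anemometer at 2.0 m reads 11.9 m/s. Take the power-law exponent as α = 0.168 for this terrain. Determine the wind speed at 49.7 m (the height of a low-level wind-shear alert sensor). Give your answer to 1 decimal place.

20.4 m/s

Power-law profile: V₂ = V₁ · (z₂/z₁)^α
V₂ = 11.9 × (49.7/2.0)^0.168 = 11.9 × (24.8500)^0.168
    = 11.9 × 1.7156 = 20.4156 m/s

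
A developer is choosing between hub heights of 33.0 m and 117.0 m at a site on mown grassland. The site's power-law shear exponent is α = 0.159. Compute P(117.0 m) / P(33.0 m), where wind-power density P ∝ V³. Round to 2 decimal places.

1.83

Speed ratio: V_B/V_A = (z_B/z_A)^α = (117.0/33.0)^0.159 = (3.5455)^0.159 = 1.22292
Power-density ratio: P_B/P_A = (V_B/V_A)³ = (1.22292)³ = 1.82891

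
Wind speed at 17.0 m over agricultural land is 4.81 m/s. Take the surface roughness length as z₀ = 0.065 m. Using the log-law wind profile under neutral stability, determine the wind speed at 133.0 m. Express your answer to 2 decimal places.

6.59 m/s

Log law: V(z) ∝ ln(z/z₀), so V₂/V₁ = ln(z₂/z₀) / ln(z₁/z₀).
ln(133.0/0.065) = 7.6237, ln(17.0/0.065) = 5.5666
V₂ = 4.81 × 7.6237/5.5666 = 4.81 × 1.3696 = 6.5875 m/s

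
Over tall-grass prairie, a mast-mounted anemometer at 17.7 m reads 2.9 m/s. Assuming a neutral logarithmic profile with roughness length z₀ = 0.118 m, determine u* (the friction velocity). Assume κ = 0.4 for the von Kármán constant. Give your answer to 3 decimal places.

Log law: V(z) = (u*/κ) · ln(z/z₀) ⇒ u* = κ · V / ln(z/z₀)
u* = 0.4 × 2.9 / ln(17.7/0.118) = 0.4 × 2.9 / 5.0106
   = 1.1600 / 5.0106 = 0.2315 m/s

u* ≈ 0.232 m/s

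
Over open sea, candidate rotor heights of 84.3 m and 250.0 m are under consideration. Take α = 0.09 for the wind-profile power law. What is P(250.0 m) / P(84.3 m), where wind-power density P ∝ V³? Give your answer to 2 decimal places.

1.34

Speed ratio: V_B/V_A = (z_B/z_A)^α = (250.0/84.3)^0.09 = (2.9656)^0.09 = 1.10278
Power-density ratio: P_B/P_A = (V_B/V_A)³ = (1.10278)³ = 1.34113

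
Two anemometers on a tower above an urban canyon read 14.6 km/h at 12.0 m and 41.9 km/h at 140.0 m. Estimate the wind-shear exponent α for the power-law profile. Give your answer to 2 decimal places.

Power law: V₂/V₁ = (z₂/z₁)^α ⇒ α = ln(V₂/V₁) / ln(z₂/z₁)
α = ln(41.9/14.6) / ln(140.0/12.0) = ln(2.8699) / ln(11.6667)
  = 1.05426 / 2.45674 = 0.42913

α ≈ 0.43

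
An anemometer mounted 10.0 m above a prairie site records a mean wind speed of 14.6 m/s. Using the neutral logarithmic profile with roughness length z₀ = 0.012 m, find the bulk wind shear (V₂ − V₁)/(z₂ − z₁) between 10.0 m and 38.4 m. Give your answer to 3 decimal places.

Log law: V₂ = V₁ · ln(z₂/z₀)/ln(z₁/z₀) = 14.6 × 8.0709/6.7254 = 17.5208 m/s
ΔV/Δz = (17.5208 − 14.6)/(38.4 − 10.0) = 2.9208/28.4000 = 0.10285 m/s/m

0.103 m/s/m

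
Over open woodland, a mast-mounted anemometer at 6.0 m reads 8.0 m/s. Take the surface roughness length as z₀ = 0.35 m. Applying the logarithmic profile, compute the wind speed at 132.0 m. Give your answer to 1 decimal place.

16.7 m/s

Log law: V(z) ∝ ln(z/z₀), so V₂/V₁ = ln(z₂/z₀) / ln(z₁/z₀).
ln(132.0/0.35) = 5.9326, ln(6.0/0.35) = 2.8416
V₂ = 8.0 × 5.9326/2.8416 = 8.0 × 2.0878 = 16.7023 m/s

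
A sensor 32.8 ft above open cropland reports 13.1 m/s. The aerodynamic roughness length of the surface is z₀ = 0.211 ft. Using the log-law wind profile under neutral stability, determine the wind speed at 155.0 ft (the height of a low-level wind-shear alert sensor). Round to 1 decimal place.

17.1 m/s

Log law: V(z) ∝ ln(z/z₀), so V₂/V₁ = ln(z₂/z₀) / ln(z₁/z₀).
ln(155.0/0.211) = 6.5993, ln(32.8/0.211) = 5.0463
V₂ = 13.1 × 6.5993/5.0463 = 13.1 × 1.3077 = 17.1315 m/s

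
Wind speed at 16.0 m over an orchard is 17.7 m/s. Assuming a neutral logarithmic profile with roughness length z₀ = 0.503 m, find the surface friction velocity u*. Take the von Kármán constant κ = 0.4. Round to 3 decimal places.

Log law: V(z) = (u*/κ) · ln(z/z₀) ⇒ u* = κ · V / ln(z/z₀)
u* = 0.4 × 17.7 / ln(16.0/0.503) = 0.4 × 17.7 / 3.4598
   = 7.0800 / 3.4598 = 2.0464 m/s

u* ≈ 2.046 m/s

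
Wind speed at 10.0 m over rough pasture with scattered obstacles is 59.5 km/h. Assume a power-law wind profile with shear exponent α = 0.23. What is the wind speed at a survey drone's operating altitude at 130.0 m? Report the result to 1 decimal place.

107.3 km/h

Power-law profile: V₂ = V₁ · (z₂/z₁)^α
V₂ = 59.5 × (130.0/10.0)^0.23 = 59.5 × (13.0000)^0.23
    = 59.5 × 1.8039 = 107.3307 km/h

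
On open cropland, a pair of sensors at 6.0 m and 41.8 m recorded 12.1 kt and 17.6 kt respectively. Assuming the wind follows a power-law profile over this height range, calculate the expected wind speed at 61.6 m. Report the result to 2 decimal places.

First find α: α = ln(V₂/V₁)/ln(z₂/z₁) = ln(17.6/12.1)/ln(41.8/6.0) = 0.37469/1.94114 = 0.1930
Extrapolate from 41.8 m to 61.6 m: V₃ = 17.6 × (61.6/41.8)^0.1930 = 17.6 × 1.0777 = 18.9679 kt

18.97 kt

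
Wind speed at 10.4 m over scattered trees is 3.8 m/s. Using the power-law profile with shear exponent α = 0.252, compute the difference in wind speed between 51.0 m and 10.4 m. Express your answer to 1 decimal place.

Power law: V₂ = V₁ · (z₂/z₁)^α = 3.8 × (4.9038)^0.252 = 5.6728 m/s
ΔV = 5.6728 − 3.8 = 1.8728 m/s

1.9 m/s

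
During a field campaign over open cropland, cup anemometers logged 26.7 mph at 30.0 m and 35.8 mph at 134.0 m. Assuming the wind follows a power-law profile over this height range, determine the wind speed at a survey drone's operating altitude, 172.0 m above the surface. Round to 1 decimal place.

First find α: α = ln(V₂/V₁)/ln(z₂/z₁) = ln(35.8/26.7)/ln(134.0/30.0) = 0.29328/1.49664 = 0.1960
Extrapolate from 134.0 m to 172.0 m: V₃ = 35.8 × (172.0/134.0)^0.1960 = 35.8 × 1.0501 = 37.5950 mph

37.6 mph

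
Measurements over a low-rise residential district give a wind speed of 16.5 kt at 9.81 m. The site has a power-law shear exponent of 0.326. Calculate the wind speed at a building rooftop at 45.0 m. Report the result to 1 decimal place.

27.1 kt

Power-law profile: V₂ = V₁ · (z₂/z₁)^α
V₂ = 16.5 × (45.0/9.81)^0.326 = 16.5 × (4.5872)^0.326
    = 16.5 × 1.6431 = 27.1111 kt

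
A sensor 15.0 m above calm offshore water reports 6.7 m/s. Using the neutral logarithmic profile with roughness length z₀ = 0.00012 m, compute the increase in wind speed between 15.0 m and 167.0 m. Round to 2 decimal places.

1.38 m/s

Log law: V₂ = V₁ · ln(z₂/z₀)/ln(z₁/z₀) = 6.7 × 14.1460/11.7361 = 8.0758 m/s
ΔV = 8.0758 − 6.7 = 1.3758 m/s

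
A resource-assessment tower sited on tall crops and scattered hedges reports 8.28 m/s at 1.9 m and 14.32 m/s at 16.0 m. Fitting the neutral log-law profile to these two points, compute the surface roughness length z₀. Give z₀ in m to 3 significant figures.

z₀ ≈ 0.102 m

Log law: V(z) ∝ ln(z/z₀). With r = V₁/V₂ = 8.28/14.32 = 0.57821,
r · ln(z₂/z₀) = ln(z₁/z₀) ⇒ ln z₀ = (ln z₁ − r·ln z₂)/(1 − r)
ln z₀ = (0.64185 − 0.57821×2.77259) / 0.42179 = -2.2791
z₀ = exp(-2.2791) = 0.1024 m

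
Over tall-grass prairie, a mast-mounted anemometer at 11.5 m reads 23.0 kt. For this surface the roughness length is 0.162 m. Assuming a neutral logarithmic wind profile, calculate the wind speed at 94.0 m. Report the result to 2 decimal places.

34.34 kt

Log law: V(z) ∝ ln(z/z₀), so V₂/V₁ = ln(z₂/z₀) / ln(z₁/z₀).
ln(94.0/0.162) = 6.3635, ln(11.5/0.162) = 4.2625
V₂ = 23.0 × 6.3635/4.2625 = 23.0 × 1.4929 = 34.3365 kt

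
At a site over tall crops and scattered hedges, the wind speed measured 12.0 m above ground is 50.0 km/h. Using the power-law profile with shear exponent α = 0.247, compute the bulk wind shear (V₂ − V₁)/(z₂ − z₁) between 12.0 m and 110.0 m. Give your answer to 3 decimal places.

0.372 km/h/m

Power law: V₂ = V₁ · (z₂/z₁)^α = 50.0 × (9.1667)^0.247 = 86.4244 km/h
ΔV/Δz = (86.4244 − 50.0)/(110.0 − 12.0) = 36.4244/98.0000 = 0.37168 km/h/m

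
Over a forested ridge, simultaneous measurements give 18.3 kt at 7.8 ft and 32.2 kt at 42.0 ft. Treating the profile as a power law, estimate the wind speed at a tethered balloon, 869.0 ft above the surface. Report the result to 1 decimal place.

89.0 kt

First find α: α = ln(V₂/V₁)/ln(z₂/z₁) = ln(32.2/18.3)/ln(42.0/7.8) = 0.56507/1.68355 = 0.3356
Extrapolate from 42.0 ft to 869.0 ft: V₃ = 32.2 × (869.0/42.0)^0.3356 = 32.2 × 2.7646 = 89.0187 kt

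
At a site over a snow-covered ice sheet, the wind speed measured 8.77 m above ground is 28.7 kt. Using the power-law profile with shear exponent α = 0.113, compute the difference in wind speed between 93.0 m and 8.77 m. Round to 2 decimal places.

Power law: V₂ = V₁ · (z₂/z₁)^α = 28.7 × (10.6043)^0.113 = 37.4767 kt
ΔV = 37.4767 − 28.7 = 8.7767 kt

8.78 kt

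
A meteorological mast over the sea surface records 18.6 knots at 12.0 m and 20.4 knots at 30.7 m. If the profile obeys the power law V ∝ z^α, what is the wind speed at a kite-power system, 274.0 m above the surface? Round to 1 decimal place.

25.3 knots

First find α: α = ln(V₂/V₁)/ln(z₂/z₁) = ln(20.4/18.6)/ln(30.7/12.0) = 0.09237/0.93936 = 0.0983
Extrapolate from 30.7 m to 274.0 m: V₃ = 20.4 × (274.0/30.7)^0.0983 = 20.4 × 1.2402 = 25.2994 knots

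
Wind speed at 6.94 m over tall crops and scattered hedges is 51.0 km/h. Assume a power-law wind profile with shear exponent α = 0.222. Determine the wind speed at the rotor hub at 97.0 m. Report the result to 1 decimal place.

Power-law profile: V₂ = V₁ · (z₂/z₁)^α
V₂ = 51.0 × (97.0/6.94)^0.222 = 51.0 × (13.9769)^0.222
    = 51.0 × 1.7959 = 91.5908 km/h

91.6 km/h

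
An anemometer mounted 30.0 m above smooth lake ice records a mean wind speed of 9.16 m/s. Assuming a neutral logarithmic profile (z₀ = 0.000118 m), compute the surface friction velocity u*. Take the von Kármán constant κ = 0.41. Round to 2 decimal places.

Log law: V(z) = (u*/κ) · ln(z/z₀) ⇒ u* = κ · V / ln(z/z₀)
u* = 0.41 × 9.16 / ln(30.0/0.000118) = 0.41 × 9.16 / 12.4460
   = 3.7556 / 12.4460 = 0.3018 m/s

u* ≈ 0.30 m/s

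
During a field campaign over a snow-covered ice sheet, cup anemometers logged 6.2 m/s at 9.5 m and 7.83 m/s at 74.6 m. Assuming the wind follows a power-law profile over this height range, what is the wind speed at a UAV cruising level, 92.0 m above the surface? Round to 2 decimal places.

8.02 m/s

First find α: α = ln(V₂/V₁)/ln(z₂/z₁) = ln(7.83/6.2)/ln(74.6/9.5) = 0.23341/2.06085 = 0.1133
Extrapolate from 74.6 m to 92.0 m: V₃ = 7.83 × (92.0/74.6)^0.1133 = 7.83 × 1.0240 = 8.0181 m/s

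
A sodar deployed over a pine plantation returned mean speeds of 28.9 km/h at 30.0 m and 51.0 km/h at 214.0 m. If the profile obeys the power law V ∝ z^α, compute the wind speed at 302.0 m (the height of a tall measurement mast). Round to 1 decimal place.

56.3 km/h

First find α: α = ln(V₂/V₁)/ln(z₂/z₁) = ln(51.0/28.9)/ln(214.0/30.0) = 0.56798/1.96478 = 0.2891
Extrapolate from 214.0 m to 302.0 m: V₃ = 51.0 × (302.0/214.0)^0.2891 = 51.0 × 1.1047 = 56.3398 km/h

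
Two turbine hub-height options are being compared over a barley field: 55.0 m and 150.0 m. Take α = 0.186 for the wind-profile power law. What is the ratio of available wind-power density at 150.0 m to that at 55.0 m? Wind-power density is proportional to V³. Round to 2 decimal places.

1.75

Speed ratio: V_B/V_A = (z_B/z_A)^α = (150.0/55.0)^0.186 = (2.7273)^0.186 = 1.20516
Power-density ratio: P_B/P_A = (V_B/V_A)³ = (1.20516)³ = 1.75040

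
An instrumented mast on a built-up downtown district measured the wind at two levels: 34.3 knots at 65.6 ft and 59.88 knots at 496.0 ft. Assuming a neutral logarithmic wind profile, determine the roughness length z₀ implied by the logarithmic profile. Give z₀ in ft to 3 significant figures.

z₀ ≈ 4.35 ft

Log law: V(z) ∝ ln(z/z₀). With r = V₁/V₂ = 34.3/59.88 = 0.57281,
r · ln(z₂/z₀) = ln(z₁/z₀) ⇒ ln z₀ = (ln z₁ − r·ln z₂)/(1 − r)
ln z₀ = (4.18358 − 0.57281×6.20658) / 0.42719 = 1.4710
z₀ = exp(1.4710) = 4.353 ft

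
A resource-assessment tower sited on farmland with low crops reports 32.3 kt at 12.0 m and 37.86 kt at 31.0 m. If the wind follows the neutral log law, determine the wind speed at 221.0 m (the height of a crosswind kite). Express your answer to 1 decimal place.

49.4 kt

Log law: V ∝ ln(z/z₀). From the pair, with r = V₁/V₂ = 0.85314,
ln z₀ = (ln z₁ − r·ln z₂)/(1 − r) = (2.4849 − 0.85314×3.4340)/0.14686 = -3.0286 → z₀ = 0.04838 m
V₃ = V₁ · ln(z₃/z₀)/ln(z₁/z₀) = 32.3 × 8.4268/5.5135 = 49.3667 kt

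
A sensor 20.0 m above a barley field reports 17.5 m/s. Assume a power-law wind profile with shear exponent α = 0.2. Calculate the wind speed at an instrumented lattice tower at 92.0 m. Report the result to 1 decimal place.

Power-law profile: V₂ = V₁ · (z₂/z₁)^α
V₂ = 17.5 × (92.0/20.0)^0.2 = 17.5 × (4.6000)^0.2
    = 17.5 × 1.3569 = 23.7460 m/s

23.7 m/s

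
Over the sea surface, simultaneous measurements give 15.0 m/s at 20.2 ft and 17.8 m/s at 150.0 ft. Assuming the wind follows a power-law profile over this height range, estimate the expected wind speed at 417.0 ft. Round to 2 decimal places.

First find α: α = ln(V₂/V₁)/ln(z₂/z₁) = ln(17.8/15.0)/ln(150.0/20.2) = 0.17115/2.00495 = 0.0854
Extrapolate from 150.0 ft to 417.0 ft: V₃ = 17.8 × (417.0/150.0)^0.0854 = 17.8 × 1.0912 = 19.4234 m/s

19.42 m/s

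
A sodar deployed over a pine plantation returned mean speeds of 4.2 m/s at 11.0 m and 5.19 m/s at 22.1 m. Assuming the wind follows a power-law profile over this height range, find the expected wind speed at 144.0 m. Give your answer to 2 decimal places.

First find α: α = ln(V₂/V₁)/ln(z₂/z₁) = ln(5.19/4.2)/ln(22.1/11.0) = 0.21165/0.69768 = 0.3034
Extrapolate from 22.1 m to 144.0 m: V₃ = 5.19 × (144.0/22.1)^0.3034 = 5.19 × 1.7657 = 9.1642 m/s

9.16 m/s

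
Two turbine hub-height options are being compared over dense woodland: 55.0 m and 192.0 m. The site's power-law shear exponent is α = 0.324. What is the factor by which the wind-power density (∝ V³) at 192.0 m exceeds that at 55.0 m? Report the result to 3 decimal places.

3.371

Speed ratio: V_B/V_A = (z_B/z_A)^α = (192.0/55.0)^0.324 = (3.4909)^0.324 = 1.49938
Power-density ratio: P_B/P_A = (V_B/V_A)³ = (1.49938)³ = 3.37083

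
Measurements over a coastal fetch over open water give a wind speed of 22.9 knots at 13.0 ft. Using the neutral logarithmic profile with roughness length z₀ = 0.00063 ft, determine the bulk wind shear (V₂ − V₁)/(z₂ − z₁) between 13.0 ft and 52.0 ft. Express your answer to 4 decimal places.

0.0819 knots/ft

Log law: V₂ = V₁ · ln(z₂/z₀)/ln(z₁/z₀) = 22.9 × 11.3210/9.9347 = 26.0955 knots
ΔV/Δz = (26.0955 − 22.9)/(52.0 − 13.0) = 3.1955/39.0000 = 0.08194 knots/ft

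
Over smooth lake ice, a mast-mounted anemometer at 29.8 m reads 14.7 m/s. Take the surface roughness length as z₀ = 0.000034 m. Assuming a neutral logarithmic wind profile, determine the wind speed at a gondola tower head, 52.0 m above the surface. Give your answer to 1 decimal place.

Log law: V(z) ∝ ln(z/z₀), so V₂/V₁ = ln(z₂/z₀) / ln(z₁/z₀).
ln(52.0/0.000034) = 14.2404, ln(29.8/0.000034) = 13.6837
V₂ = 14.7 × 14.2404/13.6837 = 14.7 × 1.0407 = 15.2981 m/s

15.3 m/s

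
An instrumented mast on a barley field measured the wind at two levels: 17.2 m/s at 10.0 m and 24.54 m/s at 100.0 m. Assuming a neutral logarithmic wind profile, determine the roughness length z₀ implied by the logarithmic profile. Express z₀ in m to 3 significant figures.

z₀ ≈ 0.0454 m

Log law: V(z) ∝ ln(z/z₀). With r = V₁/V₂ = 17.2/24.54 = 0.70090,
r · ln(z₂/z₀) = ln(z₁/z₀) ⇒ ln z₀ = (ln z₁ − r·ln z₂)/(1 − r)
ln z₀ = (2.30259 − 0.70090×4.60517) / 0.29910 = -3.0931
z₀ = exp(-3.0931) = 0.04536 m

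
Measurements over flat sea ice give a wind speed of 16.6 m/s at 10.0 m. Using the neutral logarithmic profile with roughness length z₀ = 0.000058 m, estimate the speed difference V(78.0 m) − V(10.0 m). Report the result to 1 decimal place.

2.8 m/s

Log law: V₂ = V₁ · ln(z₂/z₀)/ln(z₁/z₀) = 16.6 × 14.1118/12.0577 = 19.4280 m/s
ΔV = 19.4280 − 16.6 = 2.8280 m/s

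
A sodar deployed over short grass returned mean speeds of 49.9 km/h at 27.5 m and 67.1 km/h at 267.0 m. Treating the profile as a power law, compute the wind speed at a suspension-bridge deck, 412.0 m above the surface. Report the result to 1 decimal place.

71.0 km/h

First find α: α = ln(V₂/V₁)/ln(z₂/z₁) = ln(67.1/49.9)/ln(267.0/27.5) = 0.29616/2.27306 = 0.1303
Extrapolate from 267.0 m to 412.0 m: V₃ = 67.1 × (412.0/267.0)^0.1303 = 67.1 × 1.0581 = 71.0015 km/h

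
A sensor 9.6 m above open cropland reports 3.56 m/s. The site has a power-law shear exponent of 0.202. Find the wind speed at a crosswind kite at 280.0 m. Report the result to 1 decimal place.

Power-law profile: V₂ = V₁ · (z₂/z₁)^α
V₂ = 3.56 × (280.0/9.6)^0.202 = 3.56 × (29.1667)^0.202
    = 3.56 × 1.9765 = 7.0365 m/s

7.0 m/s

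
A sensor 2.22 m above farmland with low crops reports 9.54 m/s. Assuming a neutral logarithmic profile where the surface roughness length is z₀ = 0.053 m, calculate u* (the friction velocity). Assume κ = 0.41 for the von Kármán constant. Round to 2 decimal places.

u* ≈ 1.05 m/s

Log law: V(z) = (u*/κ) · ln(z/z₀) ⇒ u* = κ · V / ln(z/z₀)
u* = 0.41 × 9.54 / ln(2.22/0.053) = 0.41 × 9.54 / 3.7350
   = 3.9114 / 3.7350 = 1.0472 m/s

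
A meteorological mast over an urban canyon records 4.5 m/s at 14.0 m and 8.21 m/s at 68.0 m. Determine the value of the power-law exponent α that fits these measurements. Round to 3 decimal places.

α ≈ 0.380

Power law: V₂/V₁ = (z₂/z₁)^α ⇒ α = ln(V₂/V₁) / ln(z₂/z₁)
α = ln(8.21/4.5) / ln(68.0/14.0) = ln(1.8244) / ln(4.8571)
  = 0.60128 / 1.58045 = 0.38045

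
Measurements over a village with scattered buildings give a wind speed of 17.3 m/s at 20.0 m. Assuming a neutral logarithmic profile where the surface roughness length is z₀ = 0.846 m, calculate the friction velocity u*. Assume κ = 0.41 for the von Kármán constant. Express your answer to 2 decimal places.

u* ≈ 2.24 m/s

Log law: V(z) = (u*/κ) · ln(z/z₀) ⇒ u* = κ · V / ln(z/z₀)
u* = 0.41 × 17.3 / ln(20.0/0.846) = 0.41 × 17.3 / 3.1630
   = 7.0930 / 3.1630 = 2.2425 m/s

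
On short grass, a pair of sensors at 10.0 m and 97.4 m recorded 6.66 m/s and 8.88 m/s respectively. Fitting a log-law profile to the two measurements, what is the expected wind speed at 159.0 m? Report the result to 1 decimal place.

9.4 m/s

Log law: V ∝ ln(z/z₀). From the pair, with r = V₁/V₂ = 0.75000,
ln z₀ = (ln z₁ − r·ln z₂)/(1 − r) = (2.3026 − 0.75000×4.5788)/0.25000 = -4.5261 → z₀ = 0.01082 m
V₃ = V₁ · ln(z₃/z₀)/ln(z₁/z₀) = 6.66 × 9.5950/6.8287 = 9.3580 m/s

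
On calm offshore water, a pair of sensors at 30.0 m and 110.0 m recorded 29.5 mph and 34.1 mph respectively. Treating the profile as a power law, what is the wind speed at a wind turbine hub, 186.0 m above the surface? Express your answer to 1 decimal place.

36.2 mph

First find α: α = ln(V₂/V₁)/ln(z₂/z₁) = ln(34.1/29.5)/ln(110.0/30.0) = 0.14491/1.29928 = 0.1115
Extrapolate from 110.0 m to 186.0 m: V₃ = 34.1 × (186.0/110.0)^0.1115 = 34.1 × 1.0603 = 36.1573 mph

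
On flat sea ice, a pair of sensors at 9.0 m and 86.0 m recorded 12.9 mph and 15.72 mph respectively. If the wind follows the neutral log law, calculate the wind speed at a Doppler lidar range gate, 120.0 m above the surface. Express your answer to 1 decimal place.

Log law: V ∝ ln(z/z₀). From the pair, with r = V₁/V₂ = 0.82061,
ln z₀ = (ln z₁ − r·ln z₂)/(1 − r) = (2.1972 − 0.82061×4.4543)/0.17939 = -8.1279 → z₀ = 0.0002952 m
V₃ = V₁ · ln(z₃/z₀)/ln(z₁/z₀) = 12.9 × 12.9154/10.3251 = 16.1362 mph

16.1 mph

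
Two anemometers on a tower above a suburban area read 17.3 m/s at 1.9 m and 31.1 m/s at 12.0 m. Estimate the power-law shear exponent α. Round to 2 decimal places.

α ≈ 0.32

Power law: V₂/V₁ = (z₂/z₁)^α ⇒ α = ln(V₂/V₁) / ln(z₂/z₁)
α = ln(31.1/17.3) / ln(12.0/1.9) = ln(1.7977) / ln(6.3158)
  = 0.58650 / 1.84305 = 0.31822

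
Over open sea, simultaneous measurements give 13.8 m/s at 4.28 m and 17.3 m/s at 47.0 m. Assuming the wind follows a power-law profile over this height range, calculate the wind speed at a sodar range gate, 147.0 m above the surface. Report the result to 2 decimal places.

19.26 m/s

First find α: α = ln(V₂/V₁)/ln(z₂/z₁) = ln(17.3/13.8)/ln(47.0/4.28) = 0.22604/2.39619 = 0.0943
Extrapolate from 47.0 m to 147.0 m: V₃ = 17.3 × (147.0/47.0)^0.0943 = 17.3 × 1.1136 = 19.2647 m/s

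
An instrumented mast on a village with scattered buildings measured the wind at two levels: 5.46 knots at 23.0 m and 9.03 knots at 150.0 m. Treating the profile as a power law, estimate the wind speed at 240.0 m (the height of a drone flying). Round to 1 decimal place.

10.2 knots

First find α: α = ln(V₂/V₁)/ln(z₂/z₁) = ln(9.03/5.46)/ln(150.0/23.0) = 0.50310/1.87514 = 0.2683
Extrapolate from 150.0 m to 240.0 m: V₃ = 9.03 × (240.0/150.0)^0.2683 = 9.03 × 1.1344 = 10.2436 knots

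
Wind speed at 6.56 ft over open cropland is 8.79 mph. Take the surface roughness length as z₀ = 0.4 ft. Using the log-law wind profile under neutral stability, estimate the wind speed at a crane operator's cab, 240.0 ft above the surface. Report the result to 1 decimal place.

20.1 mph

Log law: V(z) ∝ ln(z/z₀), so V₂/V₁ = ln(z₂/z₀) / ln(z₁/z₀).
ln(240.0/0.4) = 6.3969, ln(6.56/0.4) = 2.7973
V₂ = 8.79 × 6.3969/2.7973 = 8.79 × 2.2868 = 20.1013 mph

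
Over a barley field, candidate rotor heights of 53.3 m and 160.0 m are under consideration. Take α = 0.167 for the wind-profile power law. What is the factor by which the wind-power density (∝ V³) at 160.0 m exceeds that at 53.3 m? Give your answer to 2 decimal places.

1.73

Speed ratio: V_B/V_A = (z_B/z_A)^α = (160.0/53.3)^0.167 = (3.0019)^0.167 = 1.20150
Power-density ratio: P_B/P_A = (V_B/V_A)³ = (1.20150)³ = 1.73450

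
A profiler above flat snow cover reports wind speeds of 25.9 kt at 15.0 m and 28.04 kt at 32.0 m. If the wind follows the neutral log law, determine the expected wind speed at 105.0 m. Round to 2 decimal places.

31.40 kt

Log law: V ∝ ln(z/z₀). From the pair, with r = V₁/V₂ = 0.92368,
ln z₀ = (ln z₁ − r·ln z₂)/(1 − r) = (2.7081 − 0.92368×3.4657)/0.07632 = -6.4621 → z₀ = 0.001562 m
V₃ = V₁ · ln(z₃/z₀)/ln(z₁/z₀) = 25.9 × 11.1160/9.1701 = 31.3960 kt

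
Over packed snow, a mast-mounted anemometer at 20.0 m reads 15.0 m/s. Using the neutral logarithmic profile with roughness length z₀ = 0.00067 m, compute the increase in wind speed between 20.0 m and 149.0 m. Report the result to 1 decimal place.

2.9 m/s

Log law: V₂ = V₁ · ln(z₂/z₀)/ln(z₁/z₀) = 15.0 × 12.3122/10.3040 = 17.9235 m/s
ΔV = 17.9235 − 15.0 = 2.9235 m/s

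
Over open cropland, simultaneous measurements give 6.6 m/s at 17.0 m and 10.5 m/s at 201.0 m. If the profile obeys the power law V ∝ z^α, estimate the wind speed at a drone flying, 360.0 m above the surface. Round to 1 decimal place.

First find α: α = ln(V₂/V₁)/ln(z₂/z₁) = ln(10.5/6.6)/ln(201.0/17.0) = 0.46431/2.47009 = 0.1880
Extrapolate from 201.0 m to 360.0 m: V₃ = 10.5 × (360.0/201.0)^0.1880 = 10.5 × 1.1158 = 11.7156 m/s

11.7 m/s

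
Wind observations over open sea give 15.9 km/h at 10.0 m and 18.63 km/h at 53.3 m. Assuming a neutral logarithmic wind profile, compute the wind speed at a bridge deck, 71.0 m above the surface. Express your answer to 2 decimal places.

Log law: V ∝ ln(z/z₀). From the pair, with r = V₁/V₂ = 0.85346,
ln z₀ = (ln z₁ − r·ln z₂)/(1 − r) = (2.3026 − 0.85346×3.9759)/0.14654 = -7.4433 → z₀ = 0.0005853 m
V₃ = V₁ · ln(z₃/z₀)/ln(z₁/z₀) = 15.9 × 11.7060/9.7459 = 19.0978 km/h

19.10 km/h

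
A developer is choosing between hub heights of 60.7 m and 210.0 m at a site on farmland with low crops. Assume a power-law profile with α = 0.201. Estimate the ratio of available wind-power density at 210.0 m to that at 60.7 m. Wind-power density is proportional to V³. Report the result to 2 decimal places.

2.11

Speed ratio: V_B/V_A = (z_B/z_A)^α = (210.0/60.7)^0.201 = (3.4596)^0.201 = 1.28335
Power-density ratio: P_B/P_A = (V_B/V_A)³ = (1.28335)³ = 2.11366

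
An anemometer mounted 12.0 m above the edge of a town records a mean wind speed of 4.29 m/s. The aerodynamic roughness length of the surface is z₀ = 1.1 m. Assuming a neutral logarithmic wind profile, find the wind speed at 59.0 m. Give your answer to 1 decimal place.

Log law: V(z) ∝ ln(z/z₀), so V₂/V₁ = ln(z₂/z₀) / ln(z₁/z₀).
ln(59.0/1.1) = 3.9822, ln(12.0/1.1) = 2.3896
V₂ = 4.29 × 3.9822/2.3896 = 4.29 × 1.6665 = 7.1492 m/s

7.1 m/s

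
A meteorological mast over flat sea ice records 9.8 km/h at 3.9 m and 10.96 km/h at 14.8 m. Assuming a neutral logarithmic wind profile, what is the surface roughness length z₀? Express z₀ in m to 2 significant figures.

Log law: V(z) ∝ ln(z/z₀). With r = V₁/V₂ = 9.8/10.96 = 0.89416,
r · ln(z₂/z₀) = ln(z₁/z₀) ⇒ ln z₀ = (ln z₁ − r·ln z₂)/(1 − r)
ln z₀ = (1.36098 − 0.89416×2.69463) / 0.10584 = -9.9061
z₀ = exp(-9.9061) = 0.00004987 m

z₀ ≈ 0.000050 m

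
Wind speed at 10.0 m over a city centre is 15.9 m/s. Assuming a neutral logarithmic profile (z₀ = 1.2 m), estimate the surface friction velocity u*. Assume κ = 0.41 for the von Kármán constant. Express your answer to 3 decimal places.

Log law: V(z) = (u*/κ) · ln(z/z₀) ⇒ u* = κ · V / ln(z/z₀)
u* = 0.41 × 15.9 / ln(10.0/1.2) = 0.41 × 15.9 / 2.1203
   = 6.5190 / 2.1203 = 3.0746 m/s

u* ≈ 3.075 m/s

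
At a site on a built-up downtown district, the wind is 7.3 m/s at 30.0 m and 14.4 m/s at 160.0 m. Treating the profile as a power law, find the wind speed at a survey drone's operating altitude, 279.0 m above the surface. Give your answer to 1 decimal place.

18.0 m/s

First find α: α = ln(V₂/V₁)/ln(z₂/z₁) = ln(14.4/7.3)/ln(160.0/30.0) = 0.67935/1.67398 = 0.4058
Extrapolate from 160.0 m to 279.0 m: V₃ = 14.4 × (279.0/160.0)^0.4058 = 14.4 × 1.2531 = 18.0453 m/s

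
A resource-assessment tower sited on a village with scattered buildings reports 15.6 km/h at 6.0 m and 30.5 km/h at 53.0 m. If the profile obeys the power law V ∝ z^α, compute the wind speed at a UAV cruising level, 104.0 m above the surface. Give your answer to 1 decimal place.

37.5 km/h

First find α: α = ln(V₂/V₁)/ln(z₂/z₁) = ln(30.5/15.6)/ln(53.0/6.0) = 0.67046/2.17853 = 0.3078
Extrapolate from 53.0 m to 104.0 m: V₃ = 30.5 × (104.0/53.0)^0.3078 = 30.5 × 1.2305 = 37.5316 km/h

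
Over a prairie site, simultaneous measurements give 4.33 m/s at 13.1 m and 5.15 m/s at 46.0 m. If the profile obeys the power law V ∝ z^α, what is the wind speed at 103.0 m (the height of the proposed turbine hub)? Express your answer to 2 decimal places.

First find α: α = ln(V₂/V₁)/ln(z₂/z₁) = ln(5.15/4.33)/ln(46.0/13.1) = 0.17343/1.25603 = 0.1381
Extrapolate from 46.0 m to 103.0 m: V₃ = 5.15 × (103.0/46.0)^0.1381 = 5.15 × 1.1177 = 5.7563 m/s

5.76 m/s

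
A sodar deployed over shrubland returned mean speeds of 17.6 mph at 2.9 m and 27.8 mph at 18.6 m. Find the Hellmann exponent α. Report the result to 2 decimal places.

Power law: V₂/V₁ = (z₂/z₁)^α ⇒ α = ln(V₂/V₁) / ln(z₂/z₁)
α = ln(27.8/17.6) / ln(18.6/2.9) = ln(1.5795) / ln(6.4138)
  = 0.45714 / 1.85845 = 0.24598

α ≈ 0.25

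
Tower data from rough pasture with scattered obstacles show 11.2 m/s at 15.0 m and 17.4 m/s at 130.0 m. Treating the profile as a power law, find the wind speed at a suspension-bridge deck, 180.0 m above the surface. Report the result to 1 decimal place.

First find α: α = ln(V₂/V₁)/ln(z₂/z₁) = ln(17.4/11.2)/ln(130.0/15.0) = 0.44056/2.15948 = 0.2040
Extrapolate from 130.0 m to 180.0 m: V₃ = 17.4 × (180.0/130.0)^0.2040 = 17.4 × 1.0686 = 18.5944 m/s

18.6 m/s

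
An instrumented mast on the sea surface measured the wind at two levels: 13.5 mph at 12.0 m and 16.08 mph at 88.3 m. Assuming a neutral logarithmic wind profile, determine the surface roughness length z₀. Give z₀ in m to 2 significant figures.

z₀ ≈ 0.00035 m

Log law: V(z) ∝ ln(z/z₀). With r = V₁/V₂ = 13.5/16.08 = 0.83955,
r · ln(z₂/z₀) = ln(z₁/z₀) ⇒ ln z₀ = (ln z₁ − r·ln z₂)/(1 − r)
ln z₀ = (2.48491 − 0.83955×4.48074) / 0.16045 = -7.9584
z₀ = exp(-7.9584) = 0.0003497 m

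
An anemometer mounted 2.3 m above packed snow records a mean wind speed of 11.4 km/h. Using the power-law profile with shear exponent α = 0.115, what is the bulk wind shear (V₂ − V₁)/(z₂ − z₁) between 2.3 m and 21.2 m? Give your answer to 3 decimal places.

Power law: V₂ = V₁ · (z₂/z₁)^α = 11.4 × (9.2174)^0.115 = 14.7175 km/h
ΔV/Δz = (14.7175 − 11.4)/(21.2 − 2.3) = 3.3175/18.9000 = 0.17553 km/h/m

0.176 km/h/m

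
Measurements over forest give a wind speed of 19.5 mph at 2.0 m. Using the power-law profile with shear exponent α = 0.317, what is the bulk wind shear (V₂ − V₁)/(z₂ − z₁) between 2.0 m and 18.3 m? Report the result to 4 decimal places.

1.2170 mph/m

Power law: V₂ = V₁ · (z₂/z₁)^α = 19.5 × (9.1500)^0.317 = 39.3373 mph
ΔV/Δz = (39.3373 − 19.5)/(18.3 − 2.0) = 19.8373/16.3000 = 1.21702 mph/m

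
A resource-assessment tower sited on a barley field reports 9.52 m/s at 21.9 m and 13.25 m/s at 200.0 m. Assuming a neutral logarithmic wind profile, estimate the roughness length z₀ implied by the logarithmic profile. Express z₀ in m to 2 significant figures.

Log law: V(z) ∝ ln(z/z₀). With r = V₁/V₂ = 9.52/13.25 = 0.71849,
r · ln(z₂/z₀) = ln(z₁/z₀) ⇒ ln z₀ = (ln z₁ − r·ln z₂)/(1 − r)
ln z₀ = (3.08649 − 0.71849×5.29832) / 0.28151 = -2.5587
z₀ = exp(-2.5587) = 0.07740 m

z₀ ≈ 0.077 m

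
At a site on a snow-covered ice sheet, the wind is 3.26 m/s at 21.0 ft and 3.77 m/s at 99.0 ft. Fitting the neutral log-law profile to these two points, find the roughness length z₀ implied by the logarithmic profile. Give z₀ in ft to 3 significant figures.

Log law: V(z) ∝ ln(z/z₀). With r = V₁/V₂ = 3.26/3.77 = 0.86472,
r · ln(z₂/z₀) = ln(z₁/z₀) ⇒ ln z₀ = (ln z₁ − r·ln z₂)/(1 − r)
ln z₀ = (3.04452 − 0.86472×4.59512) / 0.13528 = -6.8671
z₀ = exp(-6.8671) = 0.001041 ft

z₀ ≈ 0.00104 ft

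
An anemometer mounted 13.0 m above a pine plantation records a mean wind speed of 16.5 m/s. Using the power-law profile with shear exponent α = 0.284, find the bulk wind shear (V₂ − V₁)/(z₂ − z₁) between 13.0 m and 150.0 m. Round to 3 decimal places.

0.121 m/s/m

Power law: V₂ = V₁ · (z₂/z₁)^α = 16.5 × (11.5385)^0.284 = 33.0471 m/s
ΔV/Δz = (33.0471 − 16.5)/(150.0 − 13.0) = 16.5471/137.0000 = 0.12078 m/s/m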